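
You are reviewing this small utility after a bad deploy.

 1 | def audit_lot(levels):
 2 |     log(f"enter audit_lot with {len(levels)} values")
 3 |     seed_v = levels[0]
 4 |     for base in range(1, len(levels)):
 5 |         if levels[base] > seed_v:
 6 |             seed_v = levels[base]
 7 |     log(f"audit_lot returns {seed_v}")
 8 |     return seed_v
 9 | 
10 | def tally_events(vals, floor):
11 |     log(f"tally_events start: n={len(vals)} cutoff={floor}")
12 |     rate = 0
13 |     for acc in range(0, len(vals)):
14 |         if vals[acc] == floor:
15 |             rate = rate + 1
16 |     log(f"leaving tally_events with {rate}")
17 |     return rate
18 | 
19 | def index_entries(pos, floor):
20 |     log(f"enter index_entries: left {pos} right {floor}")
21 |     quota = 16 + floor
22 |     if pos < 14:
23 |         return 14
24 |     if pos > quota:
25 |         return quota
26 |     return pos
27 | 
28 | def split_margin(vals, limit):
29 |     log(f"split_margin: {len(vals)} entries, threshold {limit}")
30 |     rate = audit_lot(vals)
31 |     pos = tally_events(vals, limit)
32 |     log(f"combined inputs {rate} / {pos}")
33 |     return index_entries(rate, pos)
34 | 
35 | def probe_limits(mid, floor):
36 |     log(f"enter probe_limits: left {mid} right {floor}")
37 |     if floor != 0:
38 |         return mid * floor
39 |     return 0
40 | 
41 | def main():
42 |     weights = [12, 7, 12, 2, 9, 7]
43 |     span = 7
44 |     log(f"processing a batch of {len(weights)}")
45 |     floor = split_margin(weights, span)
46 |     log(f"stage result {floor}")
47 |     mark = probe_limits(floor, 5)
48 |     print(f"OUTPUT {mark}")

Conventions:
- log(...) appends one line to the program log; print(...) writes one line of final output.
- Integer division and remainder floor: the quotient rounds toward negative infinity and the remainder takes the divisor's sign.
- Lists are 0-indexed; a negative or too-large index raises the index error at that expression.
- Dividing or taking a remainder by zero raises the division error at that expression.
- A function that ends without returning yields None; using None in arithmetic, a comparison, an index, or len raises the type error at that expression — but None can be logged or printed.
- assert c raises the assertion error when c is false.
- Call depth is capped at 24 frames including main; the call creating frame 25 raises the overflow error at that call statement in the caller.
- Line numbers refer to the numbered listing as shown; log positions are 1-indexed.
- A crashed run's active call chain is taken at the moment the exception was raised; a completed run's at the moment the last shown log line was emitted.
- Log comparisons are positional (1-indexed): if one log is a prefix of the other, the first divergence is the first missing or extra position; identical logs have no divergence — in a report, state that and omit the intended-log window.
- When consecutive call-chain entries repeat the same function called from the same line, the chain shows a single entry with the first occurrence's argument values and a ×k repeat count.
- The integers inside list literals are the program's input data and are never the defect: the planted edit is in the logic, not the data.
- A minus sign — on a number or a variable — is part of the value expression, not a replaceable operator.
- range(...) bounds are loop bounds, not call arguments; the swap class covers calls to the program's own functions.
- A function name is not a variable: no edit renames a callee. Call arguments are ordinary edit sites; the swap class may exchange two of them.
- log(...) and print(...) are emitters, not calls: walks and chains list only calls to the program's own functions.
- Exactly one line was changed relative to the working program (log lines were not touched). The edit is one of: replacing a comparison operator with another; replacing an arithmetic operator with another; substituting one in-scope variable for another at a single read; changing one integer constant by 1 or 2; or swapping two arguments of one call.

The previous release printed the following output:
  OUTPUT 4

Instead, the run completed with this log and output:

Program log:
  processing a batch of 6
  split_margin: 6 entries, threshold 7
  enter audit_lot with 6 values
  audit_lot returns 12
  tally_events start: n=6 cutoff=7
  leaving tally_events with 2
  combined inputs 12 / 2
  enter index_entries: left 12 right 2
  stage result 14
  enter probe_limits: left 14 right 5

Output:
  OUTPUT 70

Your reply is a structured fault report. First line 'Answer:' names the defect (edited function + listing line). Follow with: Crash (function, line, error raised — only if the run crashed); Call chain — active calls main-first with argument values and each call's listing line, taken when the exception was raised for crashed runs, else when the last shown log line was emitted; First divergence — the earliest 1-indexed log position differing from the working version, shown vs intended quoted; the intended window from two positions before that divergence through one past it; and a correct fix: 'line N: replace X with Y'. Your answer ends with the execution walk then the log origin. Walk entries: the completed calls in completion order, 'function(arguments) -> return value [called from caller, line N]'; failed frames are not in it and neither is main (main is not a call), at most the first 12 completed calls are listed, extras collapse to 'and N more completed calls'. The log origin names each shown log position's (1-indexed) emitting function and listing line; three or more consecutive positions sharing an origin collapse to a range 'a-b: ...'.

Answer: the defect is in probe_limits at line 38.
The tell: Every logged value matches the working version; the printed result is what differs.
Call chain: main -> probe_limits(14, 5) (called at line 47).
First divergence: none (the log streams are identical).
Execution walk:
  audit_lot([12, 7, 12, 2, 9, 7]) -> 12  [called from split_margin, line 30]
  tally_events([12, 7, 12, 2, 9, 7], 7) -> 2  [called from split_margin, line 31]
  index_entries(12, 2) -> 14  [called from split_margin, line 33]
  split_margin([12, 7, 12, 2, 9, 7], 7) -> 14  [called from main, line 45]
  probe_limits(14, 5) -> 70  [called from main, line 47]
Log line origins:
  1: emitted by main (line 44)
  2: emitted by split_margin (line 29)
  3: emitted by audit_lot (line 2)
  4: emitted by audit_lot (line 7)
  5: emitted by tally_events (line 11)
  6: emitted by tally_events (line 16)
  7: emitted by split_margin (line 32)
  8: emitted by index_entries (line 20)
  9: emitted by main (line 46)
  10: emitted by probe_limits (line 36)
A correct fix: line 38: replace `*` with `%`.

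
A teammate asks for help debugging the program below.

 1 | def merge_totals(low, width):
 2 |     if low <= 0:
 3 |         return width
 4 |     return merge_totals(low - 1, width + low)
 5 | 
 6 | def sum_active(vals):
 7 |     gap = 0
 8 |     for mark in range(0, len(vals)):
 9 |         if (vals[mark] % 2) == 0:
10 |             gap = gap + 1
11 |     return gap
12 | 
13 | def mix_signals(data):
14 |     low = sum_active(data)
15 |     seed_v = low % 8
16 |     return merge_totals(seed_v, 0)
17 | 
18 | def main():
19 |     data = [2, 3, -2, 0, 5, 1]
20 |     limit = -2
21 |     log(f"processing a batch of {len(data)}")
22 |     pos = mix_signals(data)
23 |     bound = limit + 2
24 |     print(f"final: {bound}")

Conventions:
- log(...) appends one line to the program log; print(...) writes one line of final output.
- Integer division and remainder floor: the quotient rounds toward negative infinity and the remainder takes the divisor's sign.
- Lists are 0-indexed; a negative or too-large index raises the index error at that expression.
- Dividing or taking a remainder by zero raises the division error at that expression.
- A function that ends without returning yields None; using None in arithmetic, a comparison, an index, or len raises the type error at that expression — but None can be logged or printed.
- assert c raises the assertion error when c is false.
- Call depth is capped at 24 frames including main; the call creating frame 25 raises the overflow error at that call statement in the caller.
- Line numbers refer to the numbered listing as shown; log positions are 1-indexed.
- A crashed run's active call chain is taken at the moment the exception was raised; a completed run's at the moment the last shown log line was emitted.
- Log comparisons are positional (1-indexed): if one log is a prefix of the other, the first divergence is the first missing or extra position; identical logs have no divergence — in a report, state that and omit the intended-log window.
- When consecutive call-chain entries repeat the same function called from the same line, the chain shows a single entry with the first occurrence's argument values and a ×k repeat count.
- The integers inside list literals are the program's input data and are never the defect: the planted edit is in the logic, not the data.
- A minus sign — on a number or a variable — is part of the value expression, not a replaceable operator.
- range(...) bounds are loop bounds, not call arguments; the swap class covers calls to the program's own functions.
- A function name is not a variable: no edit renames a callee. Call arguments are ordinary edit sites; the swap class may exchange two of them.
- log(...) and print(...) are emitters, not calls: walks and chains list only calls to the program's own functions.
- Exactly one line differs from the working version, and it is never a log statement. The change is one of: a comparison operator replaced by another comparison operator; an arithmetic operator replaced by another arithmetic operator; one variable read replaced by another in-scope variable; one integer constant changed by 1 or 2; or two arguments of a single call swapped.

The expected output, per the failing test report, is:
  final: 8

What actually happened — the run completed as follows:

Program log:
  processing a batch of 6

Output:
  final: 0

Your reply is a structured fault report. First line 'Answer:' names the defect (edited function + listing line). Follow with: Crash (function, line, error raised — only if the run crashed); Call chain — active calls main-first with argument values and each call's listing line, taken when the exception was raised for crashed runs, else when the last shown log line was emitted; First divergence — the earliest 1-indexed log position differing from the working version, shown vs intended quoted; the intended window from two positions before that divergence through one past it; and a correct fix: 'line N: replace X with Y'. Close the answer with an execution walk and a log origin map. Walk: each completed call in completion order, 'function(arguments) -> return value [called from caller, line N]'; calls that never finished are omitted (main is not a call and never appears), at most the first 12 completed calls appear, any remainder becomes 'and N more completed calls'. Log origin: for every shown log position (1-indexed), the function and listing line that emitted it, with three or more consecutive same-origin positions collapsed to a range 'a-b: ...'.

Answer: the defect is in main at line 23.
Key fact: The logs agree in full; only the final output differs.
Call chain: main.
First divergence: none; the two logs match at every position.
Execution walk:
  sum_active([2, 3, -2, 0, 5, 1]) -> 3  [called from mix_signals, line 14]
  merge_totals(0, 6) -> 6  [called from merge_totals, line 4]
  merge_totals(1, 5) -> 6  [called from merge_totals, line 4]
  merge_totals(2, 3) -> 6  [called from merge_totals, line 4]
  merge_totals(3, 0) -> 6  [called from mix_signals, line 16]
  mix_signals([2, 3, -2, 0, 5, 1]) -> 6  [called from main, line 22]
Log origins:
  1: emitted by main (line 21)
A correct fix: line 23: replace `limit` with `pos`.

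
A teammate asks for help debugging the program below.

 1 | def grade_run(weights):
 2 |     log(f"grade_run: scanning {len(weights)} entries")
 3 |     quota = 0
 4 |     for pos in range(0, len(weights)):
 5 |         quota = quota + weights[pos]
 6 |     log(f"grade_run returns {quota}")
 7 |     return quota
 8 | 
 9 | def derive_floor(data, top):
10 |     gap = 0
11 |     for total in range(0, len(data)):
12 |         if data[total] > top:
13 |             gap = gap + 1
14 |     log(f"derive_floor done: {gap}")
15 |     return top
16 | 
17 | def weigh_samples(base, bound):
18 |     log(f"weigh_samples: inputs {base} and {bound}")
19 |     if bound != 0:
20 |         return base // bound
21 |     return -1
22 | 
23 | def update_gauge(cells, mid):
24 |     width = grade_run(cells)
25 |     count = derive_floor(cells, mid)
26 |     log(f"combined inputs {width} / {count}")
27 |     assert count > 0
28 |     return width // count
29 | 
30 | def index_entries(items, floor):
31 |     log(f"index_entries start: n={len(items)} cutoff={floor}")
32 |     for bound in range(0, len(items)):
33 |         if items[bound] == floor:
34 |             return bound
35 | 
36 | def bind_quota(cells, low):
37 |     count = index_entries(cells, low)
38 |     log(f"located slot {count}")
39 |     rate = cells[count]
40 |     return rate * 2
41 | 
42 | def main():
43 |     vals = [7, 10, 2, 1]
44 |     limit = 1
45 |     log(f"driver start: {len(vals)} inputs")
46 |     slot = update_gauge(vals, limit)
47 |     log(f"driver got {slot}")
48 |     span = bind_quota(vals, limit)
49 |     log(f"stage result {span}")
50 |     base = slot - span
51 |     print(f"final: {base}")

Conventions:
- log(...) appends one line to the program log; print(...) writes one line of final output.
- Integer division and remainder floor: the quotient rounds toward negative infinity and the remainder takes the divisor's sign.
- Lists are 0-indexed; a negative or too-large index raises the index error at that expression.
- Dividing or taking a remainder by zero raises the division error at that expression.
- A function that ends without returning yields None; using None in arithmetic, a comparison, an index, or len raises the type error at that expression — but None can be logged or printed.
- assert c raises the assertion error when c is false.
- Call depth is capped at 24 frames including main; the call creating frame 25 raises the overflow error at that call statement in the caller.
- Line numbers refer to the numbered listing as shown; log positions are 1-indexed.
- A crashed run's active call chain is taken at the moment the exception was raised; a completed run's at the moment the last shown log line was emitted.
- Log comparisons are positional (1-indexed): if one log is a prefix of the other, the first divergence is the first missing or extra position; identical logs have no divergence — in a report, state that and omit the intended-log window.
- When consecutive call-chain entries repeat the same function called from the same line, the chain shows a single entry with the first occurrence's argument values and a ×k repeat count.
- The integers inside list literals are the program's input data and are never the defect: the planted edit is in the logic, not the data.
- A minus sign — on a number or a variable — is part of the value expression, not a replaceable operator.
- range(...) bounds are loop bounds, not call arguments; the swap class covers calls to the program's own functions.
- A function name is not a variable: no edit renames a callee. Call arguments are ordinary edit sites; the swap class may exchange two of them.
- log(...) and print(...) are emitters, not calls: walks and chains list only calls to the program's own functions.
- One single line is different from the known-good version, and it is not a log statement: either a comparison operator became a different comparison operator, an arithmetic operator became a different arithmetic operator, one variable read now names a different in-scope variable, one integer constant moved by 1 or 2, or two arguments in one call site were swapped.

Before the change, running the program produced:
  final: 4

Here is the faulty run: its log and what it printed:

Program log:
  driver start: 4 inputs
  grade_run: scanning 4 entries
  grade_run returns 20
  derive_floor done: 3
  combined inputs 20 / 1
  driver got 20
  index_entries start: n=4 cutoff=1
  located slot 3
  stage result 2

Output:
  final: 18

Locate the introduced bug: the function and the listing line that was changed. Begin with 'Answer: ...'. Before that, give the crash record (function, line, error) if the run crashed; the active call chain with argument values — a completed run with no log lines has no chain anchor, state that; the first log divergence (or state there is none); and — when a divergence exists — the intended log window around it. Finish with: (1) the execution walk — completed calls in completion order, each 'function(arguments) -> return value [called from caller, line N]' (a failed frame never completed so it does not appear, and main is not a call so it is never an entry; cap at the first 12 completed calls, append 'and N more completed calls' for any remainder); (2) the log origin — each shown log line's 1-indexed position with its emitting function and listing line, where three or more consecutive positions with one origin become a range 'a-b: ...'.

Answer: the defect is in derive_floor at line 15.
Core observation: At log position 5 the runs split — shown 'combined inputs 20 / 1', but the working version logs 'combined inputs 20 / 3'.
Call chain: main.
First divergence: position 5 — shown 'combined inputs 20 / 1', intended 'combined inputs 20 / 3'.
Intended log window:
  3: grade_run returns 20
  4: derive_floor done: 3
  5: combined inputs 20 / 3
  6: driver got 6
Execution walk:
  grade_run([7, 10, 2, 1]) -> 20  [called from update_gauge, line 24]
  derive_floor([7, 10, 2, 1], 1) -> 1  [called from update_gauge, line 25]
  update_gauge([7, 10, 2, 1], 1) -> 20  [called from main, line 46]
  index_entries([7, 10, 2, 1], 1) -> 3  [called from bind_quota, line 37]
  bind_quota([7, 10, 2, 1], 1) -> 2  [called from main, line 48]
Log line origins:
  1: from main, line 45
  2: from grade_run, line 2
  3: from grade_run, line 6
  4: from derive_floor, line 14
  5: from update_gauge, line 26
  6: from main, line 47
  7: from index_entries, line 31
  8: from bind_quota, line 38
  9: from main, line 49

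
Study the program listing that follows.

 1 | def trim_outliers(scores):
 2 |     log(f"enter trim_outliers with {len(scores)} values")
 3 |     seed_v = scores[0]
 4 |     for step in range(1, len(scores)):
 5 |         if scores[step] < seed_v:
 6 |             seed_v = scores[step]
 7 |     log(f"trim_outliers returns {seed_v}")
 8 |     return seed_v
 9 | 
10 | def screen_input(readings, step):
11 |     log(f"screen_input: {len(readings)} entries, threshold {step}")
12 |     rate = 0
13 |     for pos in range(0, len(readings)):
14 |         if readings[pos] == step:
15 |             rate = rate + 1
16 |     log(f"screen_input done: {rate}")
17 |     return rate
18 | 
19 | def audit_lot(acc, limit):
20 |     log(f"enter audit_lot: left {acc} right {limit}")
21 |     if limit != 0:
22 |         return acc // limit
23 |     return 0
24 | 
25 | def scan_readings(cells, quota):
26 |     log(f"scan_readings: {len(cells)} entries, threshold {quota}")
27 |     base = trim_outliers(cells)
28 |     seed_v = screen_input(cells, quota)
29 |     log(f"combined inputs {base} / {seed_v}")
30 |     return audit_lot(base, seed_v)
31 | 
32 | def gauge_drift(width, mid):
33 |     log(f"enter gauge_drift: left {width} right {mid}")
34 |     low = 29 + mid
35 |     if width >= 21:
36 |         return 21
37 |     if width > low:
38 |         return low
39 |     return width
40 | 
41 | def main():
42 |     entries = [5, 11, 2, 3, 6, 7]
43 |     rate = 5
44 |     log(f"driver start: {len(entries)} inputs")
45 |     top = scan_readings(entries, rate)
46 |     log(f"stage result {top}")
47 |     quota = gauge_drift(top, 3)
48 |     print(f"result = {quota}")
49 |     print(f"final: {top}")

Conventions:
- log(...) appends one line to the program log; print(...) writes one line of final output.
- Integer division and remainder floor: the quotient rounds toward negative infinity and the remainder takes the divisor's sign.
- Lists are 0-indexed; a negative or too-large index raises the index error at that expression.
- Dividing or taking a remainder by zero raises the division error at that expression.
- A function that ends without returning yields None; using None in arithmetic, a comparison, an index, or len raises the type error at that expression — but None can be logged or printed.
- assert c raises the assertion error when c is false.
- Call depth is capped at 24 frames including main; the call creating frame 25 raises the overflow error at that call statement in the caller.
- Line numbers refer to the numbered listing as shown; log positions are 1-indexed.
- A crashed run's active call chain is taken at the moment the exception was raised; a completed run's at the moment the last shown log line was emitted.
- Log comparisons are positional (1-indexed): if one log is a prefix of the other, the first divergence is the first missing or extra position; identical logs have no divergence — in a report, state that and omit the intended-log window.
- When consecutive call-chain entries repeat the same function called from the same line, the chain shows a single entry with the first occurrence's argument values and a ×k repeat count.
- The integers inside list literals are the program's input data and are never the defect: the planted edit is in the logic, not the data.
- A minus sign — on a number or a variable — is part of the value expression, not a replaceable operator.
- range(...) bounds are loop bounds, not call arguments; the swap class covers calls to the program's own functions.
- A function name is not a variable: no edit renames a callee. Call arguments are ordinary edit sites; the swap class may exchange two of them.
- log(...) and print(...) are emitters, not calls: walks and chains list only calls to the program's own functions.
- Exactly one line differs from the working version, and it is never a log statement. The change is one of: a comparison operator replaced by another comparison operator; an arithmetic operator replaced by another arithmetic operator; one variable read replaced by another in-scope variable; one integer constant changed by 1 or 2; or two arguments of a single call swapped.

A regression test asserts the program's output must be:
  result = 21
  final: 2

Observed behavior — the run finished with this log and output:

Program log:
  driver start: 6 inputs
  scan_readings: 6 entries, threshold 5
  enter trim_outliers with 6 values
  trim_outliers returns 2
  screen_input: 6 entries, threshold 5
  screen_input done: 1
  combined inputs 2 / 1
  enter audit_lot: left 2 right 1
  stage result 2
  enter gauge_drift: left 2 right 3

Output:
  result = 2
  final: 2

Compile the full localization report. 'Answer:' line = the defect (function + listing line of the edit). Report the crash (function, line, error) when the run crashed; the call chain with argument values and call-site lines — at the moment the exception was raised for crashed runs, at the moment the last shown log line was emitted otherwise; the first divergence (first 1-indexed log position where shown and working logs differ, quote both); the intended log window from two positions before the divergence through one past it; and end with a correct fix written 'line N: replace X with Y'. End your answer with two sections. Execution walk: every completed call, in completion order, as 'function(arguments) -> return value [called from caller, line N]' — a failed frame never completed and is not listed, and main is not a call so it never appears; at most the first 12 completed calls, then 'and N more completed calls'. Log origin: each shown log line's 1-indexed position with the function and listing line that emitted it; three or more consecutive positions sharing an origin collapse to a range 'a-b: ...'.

Answer: the defect is in gauge_drift at line 35.
Core observation: Every logged value matches the working version; the printed result is what differs.
Call chain: main -> gauge_drift(2, 3) (called at line 47).
First divergence: there is none — every log position agrees.
Execution walk:
  trim_outliers([5, 11, 2, 3, 6, 7]) -> 2  [called from scan_readings, line 27]
  screen_input([5, 11, 2, 3, 6, 7], 5) -> 1  [called from scan_readings, line 28]
  audit_lot(2, 1) -> 2  [called from scan_readings, line 30]
  scan_readings([5, 11, 2, 3, 6, 7], 5) -> 2  [called from main, line 45]
  gauge_drift(2, 3) -> 2  [called from main, line 47]
Log line origins:
  1 — main, line 44
  2 — scan_readings, line 26
  3 — trim_outliers, line 2
  4 — trim_outliers, line 7
  5 — screen_input, line 11
  6 — screen_input, line 16
  7 — scan_readings, line 29
  8 — audit_lot, line 20
  9 — main, line 46
  10 — gauge_drift, line 33
A correct fix: line 35: replace `>=` with `<`.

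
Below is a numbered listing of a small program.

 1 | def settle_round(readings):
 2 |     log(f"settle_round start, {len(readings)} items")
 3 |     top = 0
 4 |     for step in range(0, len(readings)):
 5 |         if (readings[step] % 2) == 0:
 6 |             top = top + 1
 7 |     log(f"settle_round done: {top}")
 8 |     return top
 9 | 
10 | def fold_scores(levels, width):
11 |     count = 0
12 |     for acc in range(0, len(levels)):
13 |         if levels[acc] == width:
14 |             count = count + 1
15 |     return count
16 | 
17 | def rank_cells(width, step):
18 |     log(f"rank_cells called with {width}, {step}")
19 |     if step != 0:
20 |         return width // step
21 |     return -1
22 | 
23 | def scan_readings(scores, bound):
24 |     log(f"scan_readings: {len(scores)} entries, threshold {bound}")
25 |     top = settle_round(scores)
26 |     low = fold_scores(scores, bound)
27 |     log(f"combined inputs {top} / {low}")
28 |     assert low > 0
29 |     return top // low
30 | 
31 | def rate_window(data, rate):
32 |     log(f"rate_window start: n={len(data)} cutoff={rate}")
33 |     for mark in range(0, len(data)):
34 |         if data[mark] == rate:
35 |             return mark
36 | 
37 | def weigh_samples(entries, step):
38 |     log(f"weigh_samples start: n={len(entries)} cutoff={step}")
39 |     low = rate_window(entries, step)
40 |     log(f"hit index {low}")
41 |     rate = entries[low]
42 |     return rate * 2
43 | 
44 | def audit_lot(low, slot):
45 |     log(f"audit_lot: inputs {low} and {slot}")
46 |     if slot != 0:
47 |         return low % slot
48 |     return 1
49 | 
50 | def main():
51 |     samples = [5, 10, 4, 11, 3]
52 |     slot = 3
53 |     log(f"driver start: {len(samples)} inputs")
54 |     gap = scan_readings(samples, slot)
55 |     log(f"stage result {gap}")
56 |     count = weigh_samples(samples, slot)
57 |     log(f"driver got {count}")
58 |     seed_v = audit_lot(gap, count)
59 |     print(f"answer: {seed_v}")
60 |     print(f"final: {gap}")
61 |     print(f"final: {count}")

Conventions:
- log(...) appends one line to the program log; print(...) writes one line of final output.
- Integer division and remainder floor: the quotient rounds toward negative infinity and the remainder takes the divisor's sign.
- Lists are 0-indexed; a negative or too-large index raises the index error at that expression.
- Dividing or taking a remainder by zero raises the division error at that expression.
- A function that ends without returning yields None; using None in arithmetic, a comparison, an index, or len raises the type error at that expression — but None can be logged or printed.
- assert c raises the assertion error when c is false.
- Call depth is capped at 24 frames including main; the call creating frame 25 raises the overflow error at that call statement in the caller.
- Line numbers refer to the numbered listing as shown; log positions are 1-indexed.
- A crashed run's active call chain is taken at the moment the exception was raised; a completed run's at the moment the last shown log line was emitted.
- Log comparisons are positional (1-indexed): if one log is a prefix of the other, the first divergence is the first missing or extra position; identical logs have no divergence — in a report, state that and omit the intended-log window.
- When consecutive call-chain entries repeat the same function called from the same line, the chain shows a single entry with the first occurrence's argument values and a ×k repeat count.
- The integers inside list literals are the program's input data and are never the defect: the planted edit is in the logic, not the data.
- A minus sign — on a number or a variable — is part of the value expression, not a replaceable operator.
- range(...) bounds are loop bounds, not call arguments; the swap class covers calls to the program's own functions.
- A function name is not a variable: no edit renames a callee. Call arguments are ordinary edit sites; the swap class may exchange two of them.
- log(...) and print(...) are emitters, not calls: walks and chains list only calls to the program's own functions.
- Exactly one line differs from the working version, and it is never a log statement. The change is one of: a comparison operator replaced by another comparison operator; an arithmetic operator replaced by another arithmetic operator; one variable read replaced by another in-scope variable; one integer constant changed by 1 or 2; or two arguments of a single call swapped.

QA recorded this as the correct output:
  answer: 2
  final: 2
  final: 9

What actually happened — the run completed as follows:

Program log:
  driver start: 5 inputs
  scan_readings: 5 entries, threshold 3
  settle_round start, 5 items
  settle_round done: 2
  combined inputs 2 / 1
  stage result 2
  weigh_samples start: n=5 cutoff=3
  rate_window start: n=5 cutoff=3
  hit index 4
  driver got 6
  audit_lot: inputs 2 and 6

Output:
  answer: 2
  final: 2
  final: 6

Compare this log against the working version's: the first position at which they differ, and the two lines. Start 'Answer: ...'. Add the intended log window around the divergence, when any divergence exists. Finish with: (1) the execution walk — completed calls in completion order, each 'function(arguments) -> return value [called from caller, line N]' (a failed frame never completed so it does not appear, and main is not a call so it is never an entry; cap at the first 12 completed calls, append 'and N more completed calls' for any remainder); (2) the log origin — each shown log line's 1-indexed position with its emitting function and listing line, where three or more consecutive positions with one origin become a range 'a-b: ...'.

Answer: at position 10 the run shows 'driver got 6' where the working version logs 'driver got 9'.
Intended log window:
  8: rate_window start: n=5 cutoff=3
  9: hit index 4
  10: driver got 9
  11: audit_lot: inputs 2 and 9
Execution walk:
  settle_round([5, 10, 4, 11, 3]) -> 2  [called from scan_readings, line 25]
  fold_scores([5, 10, 4, 11, 3], 3) -> 1  [called from scan_readings, line 26]
  scan_readings([5, 10, 4, 11, 3], 3) -> 2  [called from main, line 54]
  rate_window([5, 10, 4, 11, 3], 3) -> 4  [called from weigh_samples, line 39]
  weigh_samples([5, 10, 4, 11, 3], 3) -> 6  [called from main, line 56]
  audit_lot(2, 6) -> 2  [called from main, line 58]
Log line origins:
  1: emitted by main (line 53)
  2: emitted by scan_readings (line 24)
  3: emitted by settle_round (line 2)
  4: emitted by settle_round (line 7)
  5: emitted by scan_readings (line 27)
  6: emitted by main (line 55)
  7: emitted by weigh_samples (line 38)
  8: emitted by rate_window (line 32)
  9: emitted by weigh_samples (line 40)
  10: emitted by main (line 57)
  11: emitted by audit_lot (line 45)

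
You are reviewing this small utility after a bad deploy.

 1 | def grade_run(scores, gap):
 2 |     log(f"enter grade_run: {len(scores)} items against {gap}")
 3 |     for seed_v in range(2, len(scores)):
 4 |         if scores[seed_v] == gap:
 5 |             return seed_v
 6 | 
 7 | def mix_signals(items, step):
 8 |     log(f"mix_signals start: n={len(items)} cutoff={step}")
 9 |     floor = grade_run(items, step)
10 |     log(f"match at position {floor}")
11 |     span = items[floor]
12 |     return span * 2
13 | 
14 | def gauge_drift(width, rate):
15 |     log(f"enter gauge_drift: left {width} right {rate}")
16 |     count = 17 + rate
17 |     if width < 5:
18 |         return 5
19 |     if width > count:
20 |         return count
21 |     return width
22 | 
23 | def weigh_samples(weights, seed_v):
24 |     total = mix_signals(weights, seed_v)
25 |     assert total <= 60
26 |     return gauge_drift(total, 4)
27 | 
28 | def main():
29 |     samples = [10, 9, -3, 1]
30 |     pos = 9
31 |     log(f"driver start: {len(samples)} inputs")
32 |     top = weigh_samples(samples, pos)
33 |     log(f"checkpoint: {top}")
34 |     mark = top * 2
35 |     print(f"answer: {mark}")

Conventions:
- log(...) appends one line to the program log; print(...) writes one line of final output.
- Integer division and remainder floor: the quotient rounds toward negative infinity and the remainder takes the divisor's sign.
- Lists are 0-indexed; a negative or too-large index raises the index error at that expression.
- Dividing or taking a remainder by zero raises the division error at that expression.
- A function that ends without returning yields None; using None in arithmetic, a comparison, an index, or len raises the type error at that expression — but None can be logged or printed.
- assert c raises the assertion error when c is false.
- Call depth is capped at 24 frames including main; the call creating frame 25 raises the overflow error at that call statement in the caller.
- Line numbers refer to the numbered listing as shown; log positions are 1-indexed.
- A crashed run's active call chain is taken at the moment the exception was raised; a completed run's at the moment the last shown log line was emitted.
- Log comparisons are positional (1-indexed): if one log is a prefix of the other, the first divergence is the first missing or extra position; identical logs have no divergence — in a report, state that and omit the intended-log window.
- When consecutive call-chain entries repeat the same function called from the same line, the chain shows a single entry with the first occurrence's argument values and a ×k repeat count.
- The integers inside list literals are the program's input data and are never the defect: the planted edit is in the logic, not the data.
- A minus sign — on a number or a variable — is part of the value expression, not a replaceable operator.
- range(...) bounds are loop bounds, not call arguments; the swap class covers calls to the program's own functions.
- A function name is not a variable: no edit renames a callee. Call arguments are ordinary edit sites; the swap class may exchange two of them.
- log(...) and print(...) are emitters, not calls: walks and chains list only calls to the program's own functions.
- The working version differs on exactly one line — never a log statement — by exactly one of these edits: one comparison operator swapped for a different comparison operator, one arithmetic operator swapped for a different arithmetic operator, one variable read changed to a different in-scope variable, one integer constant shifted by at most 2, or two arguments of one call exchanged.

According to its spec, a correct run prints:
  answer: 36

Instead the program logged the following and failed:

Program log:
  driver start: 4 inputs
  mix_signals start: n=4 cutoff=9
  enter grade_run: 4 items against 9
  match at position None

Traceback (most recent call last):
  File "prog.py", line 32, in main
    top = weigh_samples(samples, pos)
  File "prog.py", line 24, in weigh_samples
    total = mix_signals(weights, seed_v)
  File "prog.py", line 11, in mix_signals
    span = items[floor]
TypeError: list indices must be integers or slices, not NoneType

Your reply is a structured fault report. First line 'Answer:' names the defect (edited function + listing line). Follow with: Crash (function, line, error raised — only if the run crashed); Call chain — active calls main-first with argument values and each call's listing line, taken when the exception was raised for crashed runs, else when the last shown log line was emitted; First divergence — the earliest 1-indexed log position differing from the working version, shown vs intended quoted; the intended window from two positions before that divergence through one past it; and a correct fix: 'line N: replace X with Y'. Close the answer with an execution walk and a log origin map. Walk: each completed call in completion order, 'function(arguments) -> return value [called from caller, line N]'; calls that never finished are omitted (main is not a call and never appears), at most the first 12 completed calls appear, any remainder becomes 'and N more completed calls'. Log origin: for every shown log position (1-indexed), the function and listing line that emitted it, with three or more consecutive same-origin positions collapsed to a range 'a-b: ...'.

Answer: the defect is in grade_run at line 3.
Key fact: Everything matches until log position 4, which reads 'match at position None' in place of 'match at position 1'.
Crash: mix_signals, line 11, TypeError.
Call chain: main -> weigh_samples([10, 9, -3, 1], 9) (called at line 32) -> mix_signals([10, 9, -3, 1], 9) (called at line 24).
First divergence: position 4 — the shown line 'match at position None' should read 'match at position 1'.
Intended log window:
  2: mix_signals start: n=4 cutoff=9
  3: enter grade_run: 4 items against 9
  4: match at position 1
  5: enter gauge_drift: left 18 right 4
Execution walk:
  grade_run([10, 9, -3, 1], 9) -> None  [called from mix_signals, line 9]
Origin of each log line:
  1: from main, line 31
  2: from mix_signals, line 8
  3: from grade_run, line 2
  4: from mix_signals, line 10
A correct fix: line 3: replace `2` with `0`.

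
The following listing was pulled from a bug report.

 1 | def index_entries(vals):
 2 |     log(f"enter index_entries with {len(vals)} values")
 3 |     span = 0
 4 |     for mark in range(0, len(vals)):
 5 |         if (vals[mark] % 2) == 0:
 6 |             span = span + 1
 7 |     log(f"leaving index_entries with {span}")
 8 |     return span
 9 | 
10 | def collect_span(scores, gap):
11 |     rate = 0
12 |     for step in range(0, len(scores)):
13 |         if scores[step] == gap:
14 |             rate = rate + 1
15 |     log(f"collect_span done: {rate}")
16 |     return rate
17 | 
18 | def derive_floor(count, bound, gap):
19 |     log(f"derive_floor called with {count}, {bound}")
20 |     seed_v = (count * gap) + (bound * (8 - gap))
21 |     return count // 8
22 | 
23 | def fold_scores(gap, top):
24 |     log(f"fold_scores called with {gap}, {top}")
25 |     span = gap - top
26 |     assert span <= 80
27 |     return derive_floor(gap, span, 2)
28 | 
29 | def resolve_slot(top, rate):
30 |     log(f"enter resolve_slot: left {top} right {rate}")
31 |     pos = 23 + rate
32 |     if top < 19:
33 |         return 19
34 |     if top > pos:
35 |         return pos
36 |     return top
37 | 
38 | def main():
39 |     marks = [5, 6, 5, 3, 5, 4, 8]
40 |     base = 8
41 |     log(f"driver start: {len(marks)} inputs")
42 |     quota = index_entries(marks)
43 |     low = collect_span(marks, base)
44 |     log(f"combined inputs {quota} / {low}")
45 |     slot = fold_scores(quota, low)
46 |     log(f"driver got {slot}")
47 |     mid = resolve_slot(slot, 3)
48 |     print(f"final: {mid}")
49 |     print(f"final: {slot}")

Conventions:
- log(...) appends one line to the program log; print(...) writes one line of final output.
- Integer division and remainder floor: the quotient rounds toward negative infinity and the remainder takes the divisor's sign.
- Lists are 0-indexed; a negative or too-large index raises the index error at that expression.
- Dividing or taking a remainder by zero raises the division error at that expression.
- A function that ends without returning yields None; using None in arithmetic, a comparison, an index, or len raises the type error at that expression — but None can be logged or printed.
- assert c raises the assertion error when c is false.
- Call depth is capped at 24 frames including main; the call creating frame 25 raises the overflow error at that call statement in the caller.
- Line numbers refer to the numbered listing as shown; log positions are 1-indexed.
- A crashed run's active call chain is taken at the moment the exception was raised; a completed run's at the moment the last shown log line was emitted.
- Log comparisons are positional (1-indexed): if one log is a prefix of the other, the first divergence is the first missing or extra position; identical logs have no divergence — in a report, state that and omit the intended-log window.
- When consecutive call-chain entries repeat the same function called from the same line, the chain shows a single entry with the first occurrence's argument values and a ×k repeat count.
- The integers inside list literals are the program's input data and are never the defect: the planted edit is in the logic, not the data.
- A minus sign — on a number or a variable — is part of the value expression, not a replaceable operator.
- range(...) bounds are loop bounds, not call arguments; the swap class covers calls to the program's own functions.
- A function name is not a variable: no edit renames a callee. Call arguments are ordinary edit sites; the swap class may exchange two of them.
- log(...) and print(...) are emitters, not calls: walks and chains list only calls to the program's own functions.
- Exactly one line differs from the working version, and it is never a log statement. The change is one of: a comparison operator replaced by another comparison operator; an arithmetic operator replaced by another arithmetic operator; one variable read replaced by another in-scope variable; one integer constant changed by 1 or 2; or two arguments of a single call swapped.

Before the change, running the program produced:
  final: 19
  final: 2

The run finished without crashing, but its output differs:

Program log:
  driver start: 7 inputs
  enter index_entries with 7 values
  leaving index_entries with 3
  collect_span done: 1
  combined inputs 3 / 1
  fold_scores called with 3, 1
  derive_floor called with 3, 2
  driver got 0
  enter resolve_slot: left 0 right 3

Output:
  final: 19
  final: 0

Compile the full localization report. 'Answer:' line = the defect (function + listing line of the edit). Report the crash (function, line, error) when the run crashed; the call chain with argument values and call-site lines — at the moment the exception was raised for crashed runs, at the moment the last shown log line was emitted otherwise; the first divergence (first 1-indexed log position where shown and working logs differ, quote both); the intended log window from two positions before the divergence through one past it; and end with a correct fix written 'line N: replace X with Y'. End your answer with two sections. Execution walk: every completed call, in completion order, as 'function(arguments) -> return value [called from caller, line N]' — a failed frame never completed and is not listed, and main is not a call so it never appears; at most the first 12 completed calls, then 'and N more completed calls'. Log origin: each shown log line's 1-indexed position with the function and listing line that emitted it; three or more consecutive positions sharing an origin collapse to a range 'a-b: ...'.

Answer: the defect is in derive_floor at line 21.
Key fact: The log first diverges at position 8: the faulty run prints 'driver got 0' where the working version prints 'driver got 2'.
Call chain: main -> resolve_slot(0, 3) (called at line 47).
First divergence: at position 8 the run shows 'driver got 0' where the working version logs 'driver got 2'.
Intended log window:
  6: fold_scores called with 3, 1
  7: derive_floor called with 3, 2
  8: driver got 2
  9: enter resolve_slot: left 2 right 3
Execution walk:
  index_entries([5, 6, 5, 3, 5, 4, 8]) -> 3  [called from main, line 42]
  collect_span([5, 6, 5, 3, 5, 4, 8], 8) -> 1  [called from main, line 43]
  derive_floor(3, 2, 2) -> 0  [called from fold_scores, line 27]
  fold_scores(3, 1) -> 0  [called from main, line 45]
  resolve_slot(0, 3) -> 19  [called from main, line 47]
Log line origins:
  1 — main, line 41
  2 — index_entries, line 2
  3 — index_entries, line 7
  4 — collect_span, line 15
  5 — main, line 44
  6 — fold_scores, line 24
  7 — derive_floor, line 19
  8 — main, line 46
  9 — resolve_slot, line 30
A correct fix: line 21: replace `count` with `seed_v`.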